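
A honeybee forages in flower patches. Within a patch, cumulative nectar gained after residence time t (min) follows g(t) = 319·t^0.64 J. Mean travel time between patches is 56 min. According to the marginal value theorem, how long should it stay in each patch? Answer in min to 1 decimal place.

99.6 min

Maximise g(t)/(T+t): set derivative to zero → g'(t)(T+t) = g(t).
g'(t) = 0.64·319·t^-0.36. Setting 0.64·319·t^-0.36 = 319·t^0.64/(56+t) gives 0.64(56+t) = t, so 0.36·t = 0.64×56.
t* = 0.64×56/0.36 = 99.56 min.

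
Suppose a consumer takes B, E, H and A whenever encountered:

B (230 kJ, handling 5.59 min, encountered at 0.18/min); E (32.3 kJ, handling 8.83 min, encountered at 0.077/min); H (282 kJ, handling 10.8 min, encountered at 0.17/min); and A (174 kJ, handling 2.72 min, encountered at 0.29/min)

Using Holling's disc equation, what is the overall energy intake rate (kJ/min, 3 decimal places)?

R = Σλ_iE_i / (1 + Σλ_ih_i)
Numerator: 0.18×230 + 0.077×32.3 + 0.17×282 + 0.29×174 = 142.3
Denominator: 1 + 0.18×5.59 + 0.077×8.83 + 0.17×10.8 + 0.29×2.72 = 5.311
R = 142.3/5.311 = 26.79 kJ/min

26.791 kJ/min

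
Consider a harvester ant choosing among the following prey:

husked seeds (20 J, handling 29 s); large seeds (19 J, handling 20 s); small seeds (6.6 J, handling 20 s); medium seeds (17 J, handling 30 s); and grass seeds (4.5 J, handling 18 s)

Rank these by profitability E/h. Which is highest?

In descending order of E/h:
large seeds: 19/20 = 0.95 J/s
husked seeds: 20/29 = 0.69 J/s
medium seeds: 17/30 = 0.567 J/s
small seeds: 6.6/20 = 0.33 J/s
grass seeds: 4.5/18 = 0.25 J/s

large seeds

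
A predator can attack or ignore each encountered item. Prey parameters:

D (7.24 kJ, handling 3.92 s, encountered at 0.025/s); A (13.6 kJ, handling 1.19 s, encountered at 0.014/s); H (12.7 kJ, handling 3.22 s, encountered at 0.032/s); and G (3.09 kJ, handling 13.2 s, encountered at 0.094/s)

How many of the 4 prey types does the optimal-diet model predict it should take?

E/h in descending order: A 11.4, H 3.94, D 1.85, G 0.234 kJ/s. The optimal diet is the largest prefix of this list for which every included type satisfies E_i/h_i > R on the types above it.
Rate on top 1: 0.1873. H: 3.94 > 0.1873 → include.
Rate on top 2: 0.533. D: 1.85 > 0.533 → include.
Rate on top 3: 0.6387. G: 0.234 < 0.6387 → exclude; stop.
Optimal diet: A, H, D — 3 of 4 types.

3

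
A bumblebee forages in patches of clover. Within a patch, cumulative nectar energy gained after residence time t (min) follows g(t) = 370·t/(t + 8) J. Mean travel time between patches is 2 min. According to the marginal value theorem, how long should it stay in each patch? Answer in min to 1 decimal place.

4.0 min

By the marginal value theorem, leave when the instantaneous gain rate g'(t) equals the habitat-wide average g(t)/(T + t).
g'(t) = 370·8/(t + 8)². Setting 370·8/(t+8)² = 370t/[(t+8)(2+t)] gives 8(2+t) = t(t+8), so t² = 8×2 = 16.
t* = √16 = 4 min.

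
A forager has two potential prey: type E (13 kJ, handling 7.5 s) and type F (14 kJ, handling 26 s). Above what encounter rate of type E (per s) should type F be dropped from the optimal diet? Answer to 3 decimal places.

0.060 per s

The zero-one rule: include type F iff E₂/h₂ > λE₁/(1+λh₁). Equality gives the switch point.
λE₁h₂ = E₂ + λE₂h₁ ⇒ λ = E₂/(E₁h₂ − E₂h₁) = 14/(338 − 105) = 0.06009 per s.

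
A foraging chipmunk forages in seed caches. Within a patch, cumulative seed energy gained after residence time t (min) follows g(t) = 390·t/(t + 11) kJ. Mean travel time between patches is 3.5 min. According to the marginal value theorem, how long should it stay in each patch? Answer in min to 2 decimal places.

By the marginal value theorem, leave when the instantaneous gain rate g'(t) equals the habitat-wide average g(t)/(T + t).
g'(t) = 390·11/(t + 11)². Setting 390·11/(t+11)² = 390t/[(t+11)(3.5+t)] gives 11(3.5+t) = t(t+11), so t² = 11×3.5 = 38.5.
t* = √38.5 = 6.205 min.

6.20 min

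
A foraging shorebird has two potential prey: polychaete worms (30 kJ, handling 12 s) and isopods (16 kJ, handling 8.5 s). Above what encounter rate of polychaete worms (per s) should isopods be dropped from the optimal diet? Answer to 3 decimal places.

At the threshold, the rate on polychaete worms alone equals the profitability of isopods: λ·30/(1 + λ·12) = 16/8.5 = 1.882.
Rearranging, λ(30 − 1.882×12) = 1.882, so λ = 1.882/7.412 = 0.254 per s.

0.254 per s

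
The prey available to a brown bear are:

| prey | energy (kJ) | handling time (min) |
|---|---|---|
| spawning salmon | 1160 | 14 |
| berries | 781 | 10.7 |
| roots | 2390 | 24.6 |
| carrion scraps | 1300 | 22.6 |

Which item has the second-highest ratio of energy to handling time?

spawning salmon

Profitability E/h (kJ/min): spawning salmon = 1160/14 = 82.9, berries = 781/10.7 = 73, roots = 2390/24.6 = 97.2, carrion scraps = 1300/22.6 = 57.5.
Ranked: roots > spawning salmon > berries > carrion scraps.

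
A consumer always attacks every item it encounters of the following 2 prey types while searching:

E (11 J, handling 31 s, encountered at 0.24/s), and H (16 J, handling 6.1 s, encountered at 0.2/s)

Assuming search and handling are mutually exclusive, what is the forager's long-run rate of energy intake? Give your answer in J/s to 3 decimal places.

0.605 J/s

R = (0.24×11 + 0.2×16) / (1 + 0.24×31 + 0.2×6.1) = 5.84/9.66 = 0.6046 J/s.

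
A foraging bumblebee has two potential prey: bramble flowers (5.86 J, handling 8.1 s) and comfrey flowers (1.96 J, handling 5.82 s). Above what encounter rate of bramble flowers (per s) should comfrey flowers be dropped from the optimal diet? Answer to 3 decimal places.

0.108 per s

At the threshold, the rate on bramble flowers alone equals the profitability of comfrey flowers: λ·5.86/(1 + λ·8.1) = 1.96/5.82 = 0.3368.
Rearranging, λ(5.86 − 0.3368×8.1) = 0.3368, so λ = 0.3368/3.132 = 0.1075 per s.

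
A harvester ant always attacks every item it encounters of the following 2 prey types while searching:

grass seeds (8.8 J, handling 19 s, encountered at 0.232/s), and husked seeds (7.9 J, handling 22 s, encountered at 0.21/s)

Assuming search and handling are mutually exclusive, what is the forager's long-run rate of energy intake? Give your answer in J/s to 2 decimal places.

0.37 J/s

Energy encountered per unit search time: 0.232×8.8 + 0.21×7.9 = 3.701 J/s.
Handling time per unit search time: 0.232×19 + 0.21×22 = 9.028.
Rate = 3.701/(1 + 9.028) = 0.369 J/s.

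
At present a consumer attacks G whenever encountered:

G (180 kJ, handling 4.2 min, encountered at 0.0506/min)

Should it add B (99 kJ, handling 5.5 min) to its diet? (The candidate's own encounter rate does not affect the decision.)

Current rate: (0.0506×180)/(1 + 0.0506×4.2) = 7.512 kJ/min.
Profitability of B: 99/5.5 = 18 kJ/min.
Since 18 > R, including B increases the long-run rate.

Yes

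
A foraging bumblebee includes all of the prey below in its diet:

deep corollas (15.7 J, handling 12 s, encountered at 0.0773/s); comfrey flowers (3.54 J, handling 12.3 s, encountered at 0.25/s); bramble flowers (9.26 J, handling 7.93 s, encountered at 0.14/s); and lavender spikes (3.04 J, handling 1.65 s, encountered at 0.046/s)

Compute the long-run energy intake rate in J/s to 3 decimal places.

0.571 J/s

R = (0.0773×15.7 + 0.25×3.54 + 0.14×9.26 + 0.046×3.04) / (1 + 0.0773×12 + 0.25×12.3 + 0.14×7.93 + 0.046×1.65) = 3.535/6.189 = 0.5712 J/s.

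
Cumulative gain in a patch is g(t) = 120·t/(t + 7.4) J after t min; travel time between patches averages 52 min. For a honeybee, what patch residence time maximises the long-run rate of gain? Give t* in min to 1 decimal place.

Optimal t* satisfies g'(t*) = g(t*)/(T + t*).
g'(t) = 120·7.4/(t + 7.4)². Setting 120·7.4/(t+7.4)² = 120t/[(t+7.4)(52+t)] gives 7.4(52+t) = t(t+7.4), so t² = 7.4×52 = 384.8.
t* = √384.8 = 19.62 min.

19.6 min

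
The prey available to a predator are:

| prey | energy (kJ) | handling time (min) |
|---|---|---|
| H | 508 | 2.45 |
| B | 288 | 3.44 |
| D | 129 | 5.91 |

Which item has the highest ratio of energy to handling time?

In descending order of E/h:
H: 508/2.45 = 207 kJ/min
B: 288/3.44 = 83.7 kJ/min
D: 129/5.91 = 21.8 kJ/min

H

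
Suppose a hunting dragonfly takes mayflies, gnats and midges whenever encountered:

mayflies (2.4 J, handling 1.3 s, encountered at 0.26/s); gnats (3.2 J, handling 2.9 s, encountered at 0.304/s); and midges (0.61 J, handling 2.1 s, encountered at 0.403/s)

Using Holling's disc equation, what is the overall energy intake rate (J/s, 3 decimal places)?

0.601 J/s

R = (0.26×2.4 + 0.304×3.2 + 0.403×0.61) / (1 + 0.26×1.3 + 0.304×2.9 + 0.403×2.1) = 1.843/3.066 = 0.601 J/s.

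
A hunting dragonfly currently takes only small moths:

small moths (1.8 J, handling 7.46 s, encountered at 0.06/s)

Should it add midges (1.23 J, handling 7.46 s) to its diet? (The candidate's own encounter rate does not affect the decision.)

Yes

Current rate: (0.06×1.8)/(1 + 0.06×7.46) = 0.07461 J/s.
midges: E/h = 1.23/7.46 = 0.1649 J/s.
0.1649 > 0.07461, so adding midges raises the average — include it.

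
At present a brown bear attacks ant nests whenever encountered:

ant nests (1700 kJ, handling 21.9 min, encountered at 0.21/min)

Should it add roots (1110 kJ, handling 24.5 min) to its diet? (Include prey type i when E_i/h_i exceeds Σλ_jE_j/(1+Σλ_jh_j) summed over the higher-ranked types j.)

No

Intake rate on the current diet: R = (0.21×1700) / (1 + 0.21×21.9) = 357/5.599 = 63.76 kJ/min.
Profitability of roots: 1110/24.5 = 45.31 kJ/min.
Since 45.31 < R, time spent handling roots is better spent searching.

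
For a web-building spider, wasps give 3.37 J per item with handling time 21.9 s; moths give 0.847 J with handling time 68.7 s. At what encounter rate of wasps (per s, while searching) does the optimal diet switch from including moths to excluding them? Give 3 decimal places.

At the threshold, the rate on wasps alone equals the profitability of moths: λ·3.37/(1 + λ·21.9) = 0.847/68.7 = 0.01233.
Rearranging, λ(3.37 − 0.01233×21.9) = 0.01233, so λ = 0.01233/3.1 = 0.003977 per s.

0.004 per s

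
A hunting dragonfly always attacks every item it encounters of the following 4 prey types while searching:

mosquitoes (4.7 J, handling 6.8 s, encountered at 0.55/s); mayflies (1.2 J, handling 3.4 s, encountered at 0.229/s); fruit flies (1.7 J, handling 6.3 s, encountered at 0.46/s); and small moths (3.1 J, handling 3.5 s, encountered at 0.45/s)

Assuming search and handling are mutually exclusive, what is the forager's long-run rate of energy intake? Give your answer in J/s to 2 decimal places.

R = (0.55×4.7 + 0.229×1.2 + 0.46×1.7 + 0.45×3.1) / (1 + 0.55×6.8 + 0.229×3.4 + 0.46×6.3 + 0.45×3.5) = 5.037/9.992 = 0.5041 J/s.

0.50 J/s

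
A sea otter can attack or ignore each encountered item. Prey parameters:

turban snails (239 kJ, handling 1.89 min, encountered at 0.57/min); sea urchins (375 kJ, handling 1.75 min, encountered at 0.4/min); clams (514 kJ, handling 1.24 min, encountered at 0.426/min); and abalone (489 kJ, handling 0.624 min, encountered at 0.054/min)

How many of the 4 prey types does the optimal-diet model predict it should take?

Profitabilities (E/h, kJ/min): abalone 784, clams 415, sea urchins 214, turban snails 126. Add prey in this order while the next type's profitability exceeds the intake rate on those already taken.
Rate on top 1: 25.55. clams: 415 > 25.55 → include.
Rate on top 2: 157.1. sea urchins: 214 > 157.1 → include.
Rate on top 3: 174.8. turban snails: 126 < 174.8 → exclude; stop.
Optimal diet: abalone, clams, sea urchins — 3 of 4 types.

3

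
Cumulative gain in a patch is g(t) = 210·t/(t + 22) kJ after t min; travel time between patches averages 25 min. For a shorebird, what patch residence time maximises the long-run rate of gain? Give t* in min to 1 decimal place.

By the marginal value theorem, leave when the instantaneous gain rate g'(t) equals the habitat-wide average g(t)/(T + t).
g'(t) = 210·22/(t + 22)². Setting 210·22/(t+22)² = 210t/[(t+22)(25+t)] gives 22(25+t) = t(t+22), so t² = 22×25 = 550.
t* = √550 = 23.45 min.

23.5 min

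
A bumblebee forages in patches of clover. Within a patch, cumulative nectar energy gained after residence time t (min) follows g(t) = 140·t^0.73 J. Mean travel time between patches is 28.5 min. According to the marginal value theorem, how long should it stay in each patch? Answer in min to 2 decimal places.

By the marginal value theorem, leave when the instantaneous gain rate g'(t) equals the habitat-wide average g(t)/(T + t).
g'(t) = 0.73·140·t^-0.27. Setting 0.73·140·t^-0.27 = 140·t^0.73/(28.5+t) gives 0.73(28.5+t) = t, so 0.27·t = 0.73×28.5.
t* = 0.73×28.5/0.27 = 77.06 min.

77.06 min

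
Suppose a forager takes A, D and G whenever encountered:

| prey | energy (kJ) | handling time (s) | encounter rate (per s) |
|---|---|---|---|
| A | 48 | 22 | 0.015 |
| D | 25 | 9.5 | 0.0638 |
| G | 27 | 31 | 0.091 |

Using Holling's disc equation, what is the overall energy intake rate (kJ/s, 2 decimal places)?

Energy encountered per unit search time: 0.015×48 + 0.0638×25 + 0.091×27 = 4.772 kJ/s.
Handling time per unit search time: 0.015×22 + 0.0638×9.5 + 0.091×31 = 3.757.
Rate = 4.772/(1 + 3.757) = 1.003 kJ/s.

1.00 kJ/s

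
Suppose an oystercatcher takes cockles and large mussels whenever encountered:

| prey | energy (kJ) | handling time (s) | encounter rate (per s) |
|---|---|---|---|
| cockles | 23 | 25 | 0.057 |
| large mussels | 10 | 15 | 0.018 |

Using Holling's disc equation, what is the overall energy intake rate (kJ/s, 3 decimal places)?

Energy encountered per unit search time: 0.057×23 + 0.018×10 = 1.491 kJ/s.
Handling time per unit search time: 0.057×25 + 0.018×15 = 1.695.
Rate = 1.491/(1 + 1.695) = 0.5532 kJ/s.

0.553 kJ/s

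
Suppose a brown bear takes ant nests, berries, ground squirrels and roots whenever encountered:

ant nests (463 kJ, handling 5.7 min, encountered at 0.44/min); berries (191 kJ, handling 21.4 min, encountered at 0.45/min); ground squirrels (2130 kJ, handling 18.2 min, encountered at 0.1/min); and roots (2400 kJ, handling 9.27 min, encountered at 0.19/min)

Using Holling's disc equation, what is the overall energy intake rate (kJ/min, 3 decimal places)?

57.339 kJ/min

R = (0.44×463 + 0.45×191 + 0.1×2130 + 0.19×2400) / (1 + 0.44×5.7 + 0.45×21.4 + 0.1×18.2 + 0.19×9.27) = 958.7/16.72 = 57.34 kJ/min.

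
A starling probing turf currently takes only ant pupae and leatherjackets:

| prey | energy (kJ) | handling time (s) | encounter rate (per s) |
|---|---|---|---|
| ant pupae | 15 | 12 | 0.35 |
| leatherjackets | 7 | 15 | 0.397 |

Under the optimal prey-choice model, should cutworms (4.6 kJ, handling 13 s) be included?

On ant pupae and leatherjackets alone, R = ΣλE/(1+Σλh) = 8.029/11.15 = 0.7198 kJ/s.
Profitability of cutworms: 4.6/13 = 0.3538 kJ/s.
0.3538 < 0.7198, so adding cutworms would lower the average — exclude it.

No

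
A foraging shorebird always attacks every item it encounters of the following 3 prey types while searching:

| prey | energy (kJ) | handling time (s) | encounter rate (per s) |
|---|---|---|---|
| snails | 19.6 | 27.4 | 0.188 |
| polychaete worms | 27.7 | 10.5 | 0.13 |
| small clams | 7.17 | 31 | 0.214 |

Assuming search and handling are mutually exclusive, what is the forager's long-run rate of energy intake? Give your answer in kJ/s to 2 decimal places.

Energy encountered per unit search time: 0.188×19.6 + 0.13×27.7 + 0.214×7.17 = 8.82 kJ/s.
Handling time per unit search time: 0.188×27.4 + 0.13×10.5 + 0.214×31 = 13.15.
Rate = 8.82/(1 + 13.15) = 0.6233 kJ/s.

0.62 kJ/s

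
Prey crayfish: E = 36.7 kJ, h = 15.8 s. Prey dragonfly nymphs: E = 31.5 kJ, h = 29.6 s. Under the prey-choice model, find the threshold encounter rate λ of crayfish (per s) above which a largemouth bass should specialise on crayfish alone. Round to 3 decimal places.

0.054 per s

The zero-one rule: include dragonfly nymphs iff E₂/h₂ > λE₁/(1+λh₁). Equality gives the switch point.
λE₁h₂ = E₂ + λE₂h₁ ⇒ λ = E₂/(E₁h₂ − E₂h₁) = 31.5/(1086 − 497.7) = 0.05352 per s.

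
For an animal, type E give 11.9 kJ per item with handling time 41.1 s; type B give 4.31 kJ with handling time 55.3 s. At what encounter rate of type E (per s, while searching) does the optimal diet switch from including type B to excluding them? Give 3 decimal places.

0.009 per s

At the threshold, the rate on type E alone equals the profitability of type B: λ·11.9/(1 + λ·41.1) = 4.31/55.3 = 0.07794.
Rearranging, λ(11.9 − 0.07794×41.1) = 0.07794, so λ = 0.07794/8.697 = 0.008962 per s.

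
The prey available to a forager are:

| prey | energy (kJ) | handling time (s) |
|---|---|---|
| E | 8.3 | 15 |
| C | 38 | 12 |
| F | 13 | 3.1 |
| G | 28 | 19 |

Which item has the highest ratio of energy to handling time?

Profitability E/h (kJ/s): E = 8.3/15 = 0.553, C = 38/12 = 3.17, F = 13/3.1 = 4.19, G = 28/19 = 1.47.
Ranked: F > C > G > E.

F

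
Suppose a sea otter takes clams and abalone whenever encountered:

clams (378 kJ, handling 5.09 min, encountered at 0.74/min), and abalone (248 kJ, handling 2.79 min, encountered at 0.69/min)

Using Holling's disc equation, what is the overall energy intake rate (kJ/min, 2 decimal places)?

R = (0.74×378 + 0.69×248) / (1 + 0.74×5.09 + 0.69×2.79) = 450.8/6.692 = 67.37 kJ/min.

67.37 kJ/min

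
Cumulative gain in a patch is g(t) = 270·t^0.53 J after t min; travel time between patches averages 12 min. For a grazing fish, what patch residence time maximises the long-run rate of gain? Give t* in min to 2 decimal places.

13.53 min

Optimal t* satisfies g'(t*) = g(t*)/(T + t*).
g'(t) = 0.53·270·t^-0.47. Setting 0.53·270·t^-0.47 = 270·t^0.53/(12+t) gives 0.53(12+t) = t, so 0.47·t = 0.53×12.
t* = 0.53×12/0.47 = 13.53 min.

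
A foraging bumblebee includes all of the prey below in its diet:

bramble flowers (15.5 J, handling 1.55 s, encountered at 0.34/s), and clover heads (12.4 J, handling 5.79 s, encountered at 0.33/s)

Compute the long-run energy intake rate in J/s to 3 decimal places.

Energy encountered per unit search time: 0.34×15.5 + 0.33×12.4 = 9.362 J/s.
Handling time per unit search time: 0.34×1.55 + 0.33×5.79 = 2.438.
Rate = 9.362/(1 + 2.438) = 2.723 J/s.

2.723 J/s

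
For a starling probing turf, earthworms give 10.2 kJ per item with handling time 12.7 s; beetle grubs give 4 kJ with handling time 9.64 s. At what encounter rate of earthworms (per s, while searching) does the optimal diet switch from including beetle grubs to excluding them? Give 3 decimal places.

Drop beetle grubs once their profitability E₂/h₂ falls below the rate achievable on earthworms alone: E₂/h₂ = λE₁/(1 + λh₁).
Solve for λ: λE₁h₂ = E₂(1 + λh₁) → λ(E₁h₂ − E₂h₁) = E₂ → λ = E₂/(E₁h₂ − E₂h₁).
λ = 4/(10.2×9.64 − 4×12.7) = 4/47.53 = 0.08416 per s.

0.084 per s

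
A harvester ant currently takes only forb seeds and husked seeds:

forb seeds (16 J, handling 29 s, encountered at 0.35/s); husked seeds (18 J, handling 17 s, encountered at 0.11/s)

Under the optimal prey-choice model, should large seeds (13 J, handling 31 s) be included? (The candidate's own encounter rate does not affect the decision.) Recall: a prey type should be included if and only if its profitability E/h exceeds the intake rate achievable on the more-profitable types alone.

No

Current rate: (0.35×16 + 0.11×18)/(1 + 0.35×29 + 0.11×17) = 0.5822 J/s.
large seeds: E/h = 13/31 = 0.4194 J/s.
0.4194 < 0.5822, so adding large seeds would lower the average — exclude it.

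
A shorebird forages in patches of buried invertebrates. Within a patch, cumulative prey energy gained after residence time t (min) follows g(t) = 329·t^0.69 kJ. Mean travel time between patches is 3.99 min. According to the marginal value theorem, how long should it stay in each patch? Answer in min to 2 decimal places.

8.88 min

By the marginal value theorem, leave when the instantaneous gain rate g'(t) equals the habitat-wide average g(t)/(T + t).
g'(t) = 0.69·329·t^-0.31. Setting 0.69·329·t^-0.31 = 329·t^0.69/(3.99+t) gives 0.69(3.99+t) = t, so 0.31·t = 0.69×3.99.
t* = 0.69×3.99/0.31 = 8.881 min.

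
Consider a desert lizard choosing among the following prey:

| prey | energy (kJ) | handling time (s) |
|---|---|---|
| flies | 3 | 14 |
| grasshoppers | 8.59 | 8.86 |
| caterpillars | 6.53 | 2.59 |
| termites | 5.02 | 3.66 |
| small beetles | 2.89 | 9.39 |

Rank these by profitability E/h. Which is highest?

In descending order of E/h:
caterpillars: 6.53/2.59 = 2.52 kJ/s
termites: 5.02/3.66 = 1.37 kJ/s
grasshoppers: 8.59/8.86 = 0.97 kJ/s
small beetles: 2.89/9.39 = 0.308 kJ/s
flies: 3/14 = 0.214 kJ/s

caterpillars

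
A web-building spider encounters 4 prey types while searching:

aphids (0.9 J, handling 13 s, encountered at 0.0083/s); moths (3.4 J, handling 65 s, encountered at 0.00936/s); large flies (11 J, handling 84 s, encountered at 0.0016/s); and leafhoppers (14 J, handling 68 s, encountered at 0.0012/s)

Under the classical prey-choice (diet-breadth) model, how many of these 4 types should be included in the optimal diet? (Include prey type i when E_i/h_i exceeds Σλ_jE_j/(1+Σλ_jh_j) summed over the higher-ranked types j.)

E/h in descending order: leafhoppers 0.206, large flies 0.131, aphids 0.0692, moths 0.0523 J/s. The optimal diet is the largest prefix of this list for which every included type satisfies E_i/h_i > R on the types above it.
Rate on top 1: 0.01553. large flies: 0.131 > 0.01553 → include.
Rate on top 2: 0.02829. aphids: 0.0692 > 0.02829 → include.
Rate on top 3: 0.03163. moths: 0.0523 > 0.03163 → include.
Optimal diet: leafhoppers, large flies, aphids, moths — 4 of 4 types.

4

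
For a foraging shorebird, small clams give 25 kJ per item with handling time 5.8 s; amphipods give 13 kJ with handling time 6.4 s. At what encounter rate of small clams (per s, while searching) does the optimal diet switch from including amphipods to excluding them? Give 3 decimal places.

0.154 per s

At the threshold, the rate on small clams alone equals the profitability of amphipods: λ·25/(1 + λ·5.8) = 13/6.4 = 2.031.
Rearranging, λ(25 − 2.031×5.8) = 2.031, so λ = 2.031/13.22 = 0.1537 per s.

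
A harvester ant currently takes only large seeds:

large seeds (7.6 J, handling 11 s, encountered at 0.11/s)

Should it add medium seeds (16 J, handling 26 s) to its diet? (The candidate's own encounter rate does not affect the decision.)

Intake rate on the current diet: R = (0.11×7.6) / (1 + 0.11×11) = 0.836/2.21 = 0.3783 J/s.
medium seeds: E/h = 16/26 = 0.6154 J/s.
0.6154 > 0.3783, so adding medium seeds raises the average — include it.

Yes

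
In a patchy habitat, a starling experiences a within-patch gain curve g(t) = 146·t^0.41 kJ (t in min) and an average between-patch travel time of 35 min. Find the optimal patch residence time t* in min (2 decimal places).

Maximise g(t)/(T+t): set derivative to zero → g'(t)(T+t) = g(t).
g'(t) = 0.41·146·t^-0.59. Setting 0.41·146·t^-0.59 = 146·t^0.41/(35+t) gives 0.41(35+t) = t, so 0.59·t = 0.41×35.
t* = 0.41×35/0.59 = 24.32 min.

24.32 min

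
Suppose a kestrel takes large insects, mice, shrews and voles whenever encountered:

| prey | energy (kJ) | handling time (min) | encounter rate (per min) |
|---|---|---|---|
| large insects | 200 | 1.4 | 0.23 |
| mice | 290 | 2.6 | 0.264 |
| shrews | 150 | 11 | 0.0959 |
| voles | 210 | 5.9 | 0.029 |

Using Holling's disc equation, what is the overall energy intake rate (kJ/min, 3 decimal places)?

44.223 kJ/min

R = (0.23×200 + 0.264×290 + 0.0959×150 + 0.029×210) / (1 + 0.23×1.4 + 0.264×2.6 + 0.0959×11 + 0.029×5.9) = 143/3.234 = 44.22 kJ/min.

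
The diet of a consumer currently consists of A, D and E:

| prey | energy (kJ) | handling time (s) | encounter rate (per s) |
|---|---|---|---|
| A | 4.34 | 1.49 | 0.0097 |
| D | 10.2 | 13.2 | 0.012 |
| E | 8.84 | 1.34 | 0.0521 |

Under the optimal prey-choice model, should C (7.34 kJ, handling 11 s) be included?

On A, D and E alone, R = ΣλE/(1+Σλh) = 0.6251/1.243 = 0.503 kJ/s.
Profitability of C: 7.34/11 = 0.6673 kJ/s.
Since 0.6673 > R, including C increases the long-run rate.

Yes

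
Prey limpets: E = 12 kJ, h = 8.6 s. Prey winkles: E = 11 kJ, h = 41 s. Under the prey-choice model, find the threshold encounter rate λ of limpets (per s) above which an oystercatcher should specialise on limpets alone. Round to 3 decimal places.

At the threshold, the rate on limpets alone equals the profitability of winkles: λ·12/(1 + λ·8.6) = 11/41 = 0.2683.
Rearranging, λ(12 − 0.2683×8.6) = 0.2683, so λ = 0.2683/9.693 = 0.02768 per s.

0.028 per s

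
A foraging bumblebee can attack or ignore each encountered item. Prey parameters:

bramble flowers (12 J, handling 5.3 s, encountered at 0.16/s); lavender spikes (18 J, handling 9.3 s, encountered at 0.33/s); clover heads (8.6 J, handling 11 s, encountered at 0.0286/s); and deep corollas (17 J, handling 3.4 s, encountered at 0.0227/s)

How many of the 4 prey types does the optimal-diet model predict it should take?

3

E/h in descending order: deep corollas 5, bramble flowers 2.26, lavender spikes 1.94, clover heads 0.782 J/s. The optimal diet is the largest prefix of this list for which every included type satisfies E_i/h_i > R on the types above it.
Rate on top 1: 0.3583. bramble flowers: 2.26 > 0.3583 → include.
Rate on top 2: 1.198. lavender spikes: 1.94 > 1.198 → include.
Rate on top 3: 1.651. clover heads: 0.782 < 1.651 → exclude; stop.
Optimal diet: deep corollas, bramble flowers, lavender spikes — 3 of 4 types.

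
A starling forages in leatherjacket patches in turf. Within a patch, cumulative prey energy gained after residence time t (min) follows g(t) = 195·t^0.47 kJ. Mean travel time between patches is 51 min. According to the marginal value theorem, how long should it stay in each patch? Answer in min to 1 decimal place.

Optimal t* satisfies g'(t*) = g(t*)/(T + t*).
g'(t) = 0.47·195·t^-0.53. Setting 0.47·195·t^-0.53 = 195·t^0.47/(51+t) gives 0.47(51+t) = t, so 0.53·t = 0.47×51.
t* = 0.47×51/0.53 = 45.23 min.

45.2 min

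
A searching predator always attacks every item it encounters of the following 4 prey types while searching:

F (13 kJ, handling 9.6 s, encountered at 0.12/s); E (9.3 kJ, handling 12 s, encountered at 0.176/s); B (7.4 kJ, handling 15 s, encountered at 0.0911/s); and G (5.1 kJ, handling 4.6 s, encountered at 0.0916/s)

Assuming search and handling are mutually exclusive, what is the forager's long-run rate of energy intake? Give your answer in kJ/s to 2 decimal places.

Energy encountered per unit search time: 0.12×13 + 0.176×9.3 + 0.0911×7.4 + 0.0916×5.1 = 4.338 kJ/s.
Handling time per unit search time: 0.12×9.6 + 0.176×12 + 0.0911×15 + 0.0916×4.6 = 5.052.
Rate = 4.338/(1 + 5.052) = 0.7168 kJ/s.

0.72 kJ/s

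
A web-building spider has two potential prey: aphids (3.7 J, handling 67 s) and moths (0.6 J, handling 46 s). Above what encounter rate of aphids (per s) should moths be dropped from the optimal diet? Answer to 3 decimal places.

0.005 per s

Drop moths once their profitability E₂/h₂ falls below the rate achievable on aphids alone: E₂/h₂ = λE₁/(1 + λh₁).
Solve for λ: λE₁h₂ = E₂(1 + λh₁) → λ(E₁h₂ − E₂h₁) = E₂ → λ = E₂/(E₁h₂ − E₂h₁).
λ = 0.6/(3.7×46 − 0.6×67) = 0.6/130 = 0.004615 per s.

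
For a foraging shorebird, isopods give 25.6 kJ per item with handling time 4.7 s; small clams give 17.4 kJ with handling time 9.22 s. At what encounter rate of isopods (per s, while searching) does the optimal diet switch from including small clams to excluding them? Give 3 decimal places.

Drop small clams once their profitability E₂/h₂ falls below the rate achievable on isopods alone: E₂/h₂ = λE₁/(1 + λh₁).
Solve for λ: λE₁h₂ = E₂(1 + λh₁) → λ(E₁h₂ − E₂h₁) = E₂ → λ = E₂/(E₁h₂ − E₂h₁).
λ = 17.4/(25.6×9.22 − 17.4×4.7) = 17.4/154.3 = 0.1128 per s.

0.113 per s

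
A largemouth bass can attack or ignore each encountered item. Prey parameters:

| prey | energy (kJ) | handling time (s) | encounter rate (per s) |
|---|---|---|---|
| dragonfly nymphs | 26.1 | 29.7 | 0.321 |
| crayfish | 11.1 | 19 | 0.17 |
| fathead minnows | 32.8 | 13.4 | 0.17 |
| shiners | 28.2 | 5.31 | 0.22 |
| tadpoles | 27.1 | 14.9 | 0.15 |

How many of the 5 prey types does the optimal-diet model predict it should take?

E/h in descending order: shiners 5.31, fathead minnows 2.45, tadpoles 1.82, dragonfly nymphs 0.879, crayfish 0.584 kJ/s. The optimal diet is the largest prefix of this list for which every included type satisfies E_i/h_i > R on the types above it.
Rate on top 1: 2.861. fathead minnows: 2.45 < 2.861 → exclude; stop.
Optimal diet: shiners — 1 of 5 types.

1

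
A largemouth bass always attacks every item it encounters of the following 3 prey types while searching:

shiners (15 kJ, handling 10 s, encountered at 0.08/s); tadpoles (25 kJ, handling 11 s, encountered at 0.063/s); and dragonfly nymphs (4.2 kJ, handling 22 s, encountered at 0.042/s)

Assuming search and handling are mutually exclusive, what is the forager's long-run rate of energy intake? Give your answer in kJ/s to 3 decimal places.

Energy encountered per unit search time: 0.08×15 + 0.063×25 + 0.042×4.2 = 2.951 kJ/s.
Handling time per unit search time: 0.08×10 + 0.063×11 + 0.042×22 = 2.417.
Rate = 2.951/(1 + 2.417) = 0.8637 kJ/s.

0.864 kJ/s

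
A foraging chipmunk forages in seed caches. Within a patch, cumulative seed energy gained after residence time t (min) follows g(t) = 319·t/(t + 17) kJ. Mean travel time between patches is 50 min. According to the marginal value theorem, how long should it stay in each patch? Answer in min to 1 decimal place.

29.2 min

Optimal t* satisfies g'(t*) = g(t*)/(T + t*).
g'(t) = 319·17/(t + 17)². Setting 319·17/(t+17)² = 319t/[(t+17)(50+t)] gives 17(50+t) = t(t+17), so t² = 17×50 = 850.
t* = √850 = 29.15 min.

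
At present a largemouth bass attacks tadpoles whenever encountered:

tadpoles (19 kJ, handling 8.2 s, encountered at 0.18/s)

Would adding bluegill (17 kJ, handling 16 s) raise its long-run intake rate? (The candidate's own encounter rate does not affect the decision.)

No

Current rate: (0.18×19)/(1 + 0.18×8.2) = 1.381 kJ/s.
Profitability of bluegill: 17/16 = 1.062 kJ/s.
Since 1.062 < R, time spent handling bluegill is better spent searching.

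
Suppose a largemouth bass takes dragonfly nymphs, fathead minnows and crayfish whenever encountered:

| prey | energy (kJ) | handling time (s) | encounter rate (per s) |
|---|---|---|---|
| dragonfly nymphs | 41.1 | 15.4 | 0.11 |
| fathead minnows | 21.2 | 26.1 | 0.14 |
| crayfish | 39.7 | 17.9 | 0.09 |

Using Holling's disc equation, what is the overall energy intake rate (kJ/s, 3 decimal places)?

R = (0.11×41.1 + 0.14×21.2 + 0.09×39.7) / (1 + 0.11×15.4 + 0.14×26.1 + 0.09×17.9) = 11.06/7.959 = 1.39 kJ/s.

1.390 kJ/s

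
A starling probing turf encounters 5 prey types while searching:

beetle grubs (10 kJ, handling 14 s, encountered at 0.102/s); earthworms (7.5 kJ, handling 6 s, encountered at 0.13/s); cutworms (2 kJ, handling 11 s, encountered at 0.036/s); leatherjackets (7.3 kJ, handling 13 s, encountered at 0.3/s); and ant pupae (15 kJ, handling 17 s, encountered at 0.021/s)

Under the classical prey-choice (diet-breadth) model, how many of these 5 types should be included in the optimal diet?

E/h in descending order: earthworms 1.25, ant pupae 0.882, beetle grubs 0.714, leatherjackets 0.562, cutworms 0.182 kJ/s. The optimal diet is the largest prefix of this list for which every included type satisfies E_i/h_i > R on the types above it.
Rate on top 1: 0.5478. ant pupae: 0.882 > 0.5478 → include.
Rate on top 2: 0.6036. beetle grubs: 0.714 > 0.6036 → include.
Rate on top 3: 0.648. leatherjackets: 0.562 < 0.648 → exclude; stop.
Optimal diet: earthworms, ant pupae, beetle grubs — 3 of 5 types.

3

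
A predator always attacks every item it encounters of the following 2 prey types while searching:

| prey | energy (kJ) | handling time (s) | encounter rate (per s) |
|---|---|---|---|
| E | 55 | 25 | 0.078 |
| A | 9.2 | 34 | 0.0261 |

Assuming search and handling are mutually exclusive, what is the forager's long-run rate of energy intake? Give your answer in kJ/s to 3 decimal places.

1.181 kJ/s

R = Σλ_iE_i / (1 + Σλ_ih_i)
Numerator: 0.078×55 + 0.0261×9.2 = 4.53
Denominator: 1 + 0.078×25 + 0.0261×34 = 3.837
R = 4.53/3.837 = 1.181 kJ/s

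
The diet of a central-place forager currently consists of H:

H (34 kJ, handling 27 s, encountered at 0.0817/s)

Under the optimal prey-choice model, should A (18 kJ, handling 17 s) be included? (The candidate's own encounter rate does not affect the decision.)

Yes

On H alone, R = ΣλE/(1+Σλh) = 2.778/3.206 = 0.8665 kJ/s.
A: E/h = 18/17 = 1.059 kJ/s.
1.059 > 0.8665, so adding A raises the average — include it.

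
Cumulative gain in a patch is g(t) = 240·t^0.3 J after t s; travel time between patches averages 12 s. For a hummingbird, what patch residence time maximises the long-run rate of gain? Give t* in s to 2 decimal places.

Maximise g(t)/(T+t): set derivative to zero → g'(t)(T+t) = g(t).
g'(t) = 0.3·240·t^-0.7. Setting 0.3·240·t^-0.7 = 240·t^0.3/(12+t) gives 0.3(12+t) = t, so 0.70·t = 0.3×12.
t* = 0.3×12/0.70 = 5.143 s.

5.14 s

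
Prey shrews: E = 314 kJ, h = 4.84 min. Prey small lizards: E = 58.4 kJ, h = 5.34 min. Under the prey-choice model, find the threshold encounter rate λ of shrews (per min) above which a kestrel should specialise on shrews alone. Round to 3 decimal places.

The zero-one rule: include small lizards iff E₂/h₂ > λE₁/(1+λh₁). Equality gives the switch point.
λE₁h₂ = E₂ + λE₂h₁ ⇒ λ = E₂/(E₁h₂ − E₂h₁) = 58.4/(1677 − 282.7) = 0.04189 per min.

0.042 per min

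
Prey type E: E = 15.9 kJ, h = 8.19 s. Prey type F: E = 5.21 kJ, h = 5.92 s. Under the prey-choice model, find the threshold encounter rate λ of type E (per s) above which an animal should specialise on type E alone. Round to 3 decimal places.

Drop type F once their profitability E₂/h₂ falls below the rate achievable on type E alone: E₂/h₂ = λE₁/(1 + λh₁).
Solve for λ: λE₁h₂ = E₂(1 + λh₁) → λ(E₁h₂ − E₂h₁) = E₂ → λ = E₂/(E₁h₂ − E₂h₁).
λ = 5.21/(15.9×5.92 − 5.21×8.19) = 5.21/51.46 = 0.1012 per s.

0.101 per s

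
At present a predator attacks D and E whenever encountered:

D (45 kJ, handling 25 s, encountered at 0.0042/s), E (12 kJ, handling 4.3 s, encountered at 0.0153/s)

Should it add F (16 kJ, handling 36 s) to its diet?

Current rate: (0.0042×45 + 0.0153×12)/(1 + 0.0042×25 + 0.0153×4.3) = 0.3182 kJ/s.
Profitability of F: 16/36 = 0.4444 kJ/s.
Since 0.4444 > R, including F increases the long-run rate.

Yes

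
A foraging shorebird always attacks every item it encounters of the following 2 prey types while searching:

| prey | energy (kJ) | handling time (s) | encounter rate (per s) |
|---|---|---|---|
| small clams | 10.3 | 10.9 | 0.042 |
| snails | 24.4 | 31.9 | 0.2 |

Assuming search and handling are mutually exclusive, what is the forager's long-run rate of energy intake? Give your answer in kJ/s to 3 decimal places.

0.678 kJ/s

R = (0.042×10.3 + 0.2×24.4) / (1 + 0.042×10.9 + 0.2×31.9) = 5.313/7.838 = 0.6778 kJ/s.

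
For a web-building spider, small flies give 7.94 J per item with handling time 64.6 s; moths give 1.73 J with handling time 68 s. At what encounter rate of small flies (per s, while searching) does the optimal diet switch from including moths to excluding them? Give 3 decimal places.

Drop moths once their profitability E₂/h₂ falls below the rate achievable on small flies alone: E₂/h₂ = λE₁/(1 + λh₁).
Solve for λ: λE₁h₂ = E₂(1 + λh₁) → λ(E₁h₂ − E₂h₁) = E₂ → λ = E₂/(E₁h₂ − E₂h₁).
λ = 1.73/(7.94×68 − 1.73×64.6) = 1.73/428.2 = 0.004041 per s.

0.004 per s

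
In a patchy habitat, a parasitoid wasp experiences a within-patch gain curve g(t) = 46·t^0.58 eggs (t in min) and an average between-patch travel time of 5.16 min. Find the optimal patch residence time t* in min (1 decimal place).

7.1 min

Maximise g(t)/(T+t): set derivative to zero → g'(t)(T+t) = g(t).
g'(t) = 0.58·46·t^-0.42. Setting 0.58·46·t^-0.42 = 46·t^0.58/(5.16+t) gives 0.58(5.16+t) = t, so 0.42·t = 0.58×5.16.
t* = 0.58×5.16/0.42 = 7.126 min.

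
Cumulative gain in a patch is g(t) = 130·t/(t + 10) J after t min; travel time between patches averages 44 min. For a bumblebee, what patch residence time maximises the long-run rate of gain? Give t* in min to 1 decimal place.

By the marginal value theorem, leave when the instantaneous gain rate g'(t) equals the habitat-wide average g(t)/(T + t).
g'(t) = 130·10/(t + 10)². Setting 130·10/(t+10)² = 130t/[(t+10)(44+t)] gives 10(44+t) = t(t+10), so t² = 10×44 = 440.
t* = √440 = 20.98 min.

21.0 min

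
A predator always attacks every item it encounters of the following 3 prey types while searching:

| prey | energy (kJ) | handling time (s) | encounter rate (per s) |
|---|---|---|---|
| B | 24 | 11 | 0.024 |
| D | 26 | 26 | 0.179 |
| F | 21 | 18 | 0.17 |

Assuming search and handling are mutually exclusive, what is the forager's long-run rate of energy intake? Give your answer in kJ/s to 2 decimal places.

0.98 kJ/s

Energy encountered per unit search time: 0.024×24 + 0.179×26 + 0.17×21 = 8.8 kJ/s.
Handling time per unit search time: 0.024×11 + 0.179×26 + 0.17×18 = 7.978.
Rate = 8.8/(1 + 7.978) = 0.9802 kJ/s.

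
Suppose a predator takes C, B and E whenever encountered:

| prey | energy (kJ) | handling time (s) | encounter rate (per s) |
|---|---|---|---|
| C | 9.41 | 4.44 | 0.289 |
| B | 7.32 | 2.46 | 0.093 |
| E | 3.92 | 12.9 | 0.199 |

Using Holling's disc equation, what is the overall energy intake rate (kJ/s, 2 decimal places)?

0.82 kJ/s

R = Σλ_iE_i / (1 + Σλ_ih_i)
Numerator: 0.289×9.41 + 0.093×7.32 + 0.199×3.92 = 4.18
Denominator: 1 + 0.289×4.44 + 0.093×2.46 + 0.199×12.9 = 5.079
R = 4.18/5.079 = 0.8231 kJ/s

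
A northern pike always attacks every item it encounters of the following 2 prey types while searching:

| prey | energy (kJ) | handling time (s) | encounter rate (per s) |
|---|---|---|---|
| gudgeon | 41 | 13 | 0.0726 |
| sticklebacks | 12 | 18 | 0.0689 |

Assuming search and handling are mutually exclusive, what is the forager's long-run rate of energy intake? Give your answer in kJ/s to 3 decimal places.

1.195 kJ/s

R = Σλ_iE_i / (1 + Σλ_ih_i)
Numerator: 0.0726×41 + 0.0689×12 = 3.803
Denominator: 1 + 0.0726×13 + 0.0689×18 = 3.184
R = 3.803/3.184 = 1.195 kJ/s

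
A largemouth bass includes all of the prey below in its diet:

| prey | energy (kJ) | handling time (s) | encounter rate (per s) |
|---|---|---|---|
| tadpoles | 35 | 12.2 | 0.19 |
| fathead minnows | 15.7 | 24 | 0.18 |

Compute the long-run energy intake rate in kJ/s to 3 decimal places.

1.241 kJ/s

Energy encountered per unit search time: 0.19×35 + 0.18×15.7 = 9.476 kJ/s.
Handling time per unit search time: 0.19×12.2 + 0.18×24 = 6.638.
Rate = 9.476/(1 + 6.638) = 1.241 kJ/s.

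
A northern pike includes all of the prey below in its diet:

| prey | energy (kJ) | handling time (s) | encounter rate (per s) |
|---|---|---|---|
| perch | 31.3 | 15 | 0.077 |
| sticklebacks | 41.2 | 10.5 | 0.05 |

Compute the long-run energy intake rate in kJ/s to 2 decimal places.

1.67 kJ/s

R = (0.077×31.3 + 0.05×41.2) / (1 + 0.077×15 + 0.05×10.5) = 4.47/2.68 = 1.668 kJ/s.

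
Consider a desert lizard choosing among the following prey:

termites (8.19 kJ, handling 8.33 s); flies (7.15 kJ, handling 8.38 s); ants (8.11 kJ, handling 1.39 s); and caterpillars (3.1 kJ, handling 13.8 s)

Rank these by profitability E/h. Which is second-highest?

Profitability E/h (kJ/s): termites = 8.19/8.33 = 0.983, flies = 7.15/8.38 = 0.853, ants = 8.11/1.39 = 5.83, caterpillars = 3.1/13.8 = 0.225.
Ranked: ants > termites > flies > caterpillars.

termites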